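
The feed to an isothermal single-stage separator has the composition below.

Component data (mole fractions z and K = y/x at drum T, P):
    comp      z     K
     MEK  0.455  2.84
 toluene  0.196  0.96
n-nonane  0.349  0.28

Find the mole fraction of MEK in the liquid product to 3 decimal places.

x_MEK = 0.228

Material balance + equilibrium reduce to Σ zᵢ(Kᵢ−1)/(1+V/F(Kᵢ−1)) = 0.
g(0) = ΣzᵢKᵢ − 1 = 0.578 and g(1) = 1 − Σzᵢ/Kᵢ = -0.611, so a root lies in (0, 1).
Iterate (Newton) starting at V/F = 0.5:
  V/F = 0.500: g = 0.0354, g' = -0.860 → V/F = 0.541
Converged at V/F = 0.541.
Compositions from xᵢ = zᵢ/(1+V/F(Kᵢ−1)), yᵢ = Kᵢxᵢ:
  MEK: x = 0.228, y = 0.648
  toluene: x = 0.200, y = 0.192
  n-nonane: x = 0.572, y = 0.160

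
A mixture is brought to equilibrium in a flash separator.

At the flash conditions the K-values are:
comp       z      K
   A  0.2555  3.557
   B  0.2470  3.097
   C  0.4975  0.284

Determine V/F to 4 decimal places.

V/F = 0.4873

Rachford–Rice: g(V/F) = Σ zᵢ(Kᵢ−1)/(1+V/F(Kᵢ−1)) = 0.
g(0) = ΣzᵢKᵢ − 1 = 0.8151 and g(1) = 1 − Σzᵢ/Kᵢ = -0.9033, so a root lies in (0, 1).
Iterate (Newton) starting at V/F = 0.5:
  V/F = 0.5000: g = -0.01527, g' = -1.1994 → V/F = 0.4873
Converged at V/F = 0.4873.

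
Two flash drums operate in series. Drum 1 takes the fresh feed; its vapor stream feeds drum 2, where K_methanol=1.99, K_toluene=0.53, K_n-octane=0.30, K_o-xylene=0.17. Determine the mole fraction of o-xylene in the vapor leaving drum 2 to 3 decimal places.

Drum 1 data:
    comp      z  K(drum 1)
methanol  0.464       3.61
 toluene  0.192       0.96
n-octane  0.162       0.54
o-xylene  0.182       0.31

y_o-xylene (drum 2) = 0.031

Drum 1:
Material balance + equilibrium reduce to Σ zᵢ(Kᵢ−1)/(1+ψ₁(Kᵢ−1)) = 0.
Feasibility: ΣzᵢKᵢ = 2.003, Σzᵢ/Kᵢ = 1.216 — both > 1, two phases present.
Newton–Raphson from ψ₁ = 0.67:
  ψ₁ = 0.670: g = 0.0914, g' = -0.790 → ψ₁ = 0.786
  ψ₁ = 0.786: g = -0.0019, g' = -0.837 → ψ₁ = 0.783
Converged at ψ₁ = 0.783.
Drum-1 compositions:
  methanol: x = 0.152, y = 0.550
  toluene: x = 0.198, y = 0.190
  n-octane: x = 0.253, y = 0.137
  o-xylene: x = 0.396, y = 0.123
Drum-2 feed = drum-1 vapor: z₂ = (0.5502, 0.1903, 0.1368, 0.1228).
Drum 2:
Newton iteration, ψ₂⁰ = 0.5:
  ψ₂ = 0.500: g = -0.0741, g' = -0.719 → ψ₂ = 0.397
  ψ₂ = 0.397: g = -0.0035, g' = -0.658 → ψ₂ = 0.392
Converged at ψ₂ = 0.392.
  methanol: x = 0.396, y = 0.789
  toluene: x = 0.233, y = 0.124
  n-octane: x = 0.188, y = 0.057
  o-xylene: x = 0.182, y = 0.031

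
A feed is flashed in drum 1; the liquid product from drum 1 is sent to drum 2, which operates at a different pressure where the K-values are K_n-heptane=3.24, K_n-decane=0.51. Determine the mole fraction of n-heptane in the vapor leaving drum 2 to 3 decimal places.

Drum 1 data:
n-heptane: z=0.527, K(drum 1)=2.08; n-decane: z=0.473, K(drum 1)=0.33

y_n-heptane (drum 2) = 0.582

Drum 1:
Rachford–Rice: g(ψ₁) = Σ zᵢ(Kᵢ−1)/(1+ψ₁(Kᵢ−1)) = 0.
g(0) = ΣzᵢKᵢ − 1 = 0.252 and g(1) = 1 − Σzᵢ/Kᵢ = -0.687, so a root lies in (0, 1).
Iterate (Newton) starting at ψ₁ = 0.49:
  ψ₁ = 0.490: g = -0.0996, g' = -0.733 → ψ₁ = 0.354
  ψ₁ = 0.354: g = -0.0038, g' = -0.687 → ψ₁ = 0.349
Converged at ψ₁ = 0.349.
Drum-1 compositions:
  n-heptane: x = 0.383, y = 0.796
  n-decane: x = 0.617, y = 0.204
Drum-2 feed = drum-1 liquid: z₂ = (0.3829, 0.6171).
Drum 2:
Material balance + equilibrium reduce to Σ zᵢ(Kᵢ−1)/(1+ψ₂(Kᵢ−1)) = 0.
Check two-phase: ΣzᵢKᵢ = 1.555 > 1 and Σzᵢ/Kᵢ = 1.328 > 1, so g(0) = 0.555 > 0 and g(1) = -0.328 < 0.
Newton iteration, ψ₂⁰ = 0.5:
  ψ₂ = 0.500: g = 0.0040, g' = -0.687 → ψ₂ = 0.506
Converged at ψ₂ = 0.506.
  n-heptane: x = 0.179, y = 0.582
  n-decane: x = 0.821, y = 0.418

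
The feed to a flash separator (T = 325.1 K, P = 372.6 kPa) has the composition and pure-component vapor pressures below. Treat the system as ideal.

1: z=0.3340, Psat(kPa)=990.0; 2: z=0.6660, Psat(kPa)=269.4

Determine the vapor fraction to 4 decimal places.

Raoult's law: Kᵢ = Pᵢˢᵃᵗ/P = Pᵢˢᵃᵗ/372.6.
  K_1 = 990.0/372.6 = 2.657005, K_2 = 269.4/372.6 = 0.723027
Binary case is linear: z₁(K₁−1)(1+ψ(K₂−1)) + z₂(K₂−1)(1+ψ(K₁−1)) = 0
⇒ ψ = [z₁(K₁−1)+z₂(K₂−1)] / [−(K₁−1)(K₂−1)] = 0.36898/0.45894 = 0.8040

ψ = 0.8040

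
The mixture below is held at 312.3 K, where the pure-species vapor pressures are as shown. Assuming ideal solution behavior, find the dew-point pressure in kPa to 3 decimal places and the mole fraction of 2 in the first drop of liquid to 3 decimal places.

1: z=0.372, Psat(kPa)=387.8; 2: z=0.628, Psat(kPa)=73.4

Pdew = 105.096 kPa, x_2 = 0.899

At the dew point ψ → 1, so Σzᵢ/Kᵢ = 1 with Kᵢ = Pᵢˢᵃᵗ/P ⇒ 1/P = Σzᵢ/Pᵢˢᵃᵗ.
1/P = 0.372/387.8 + 0.628/73.4 = 0.009515 ⇒ P = 105.096 kPa
xᵢ = zᵢP/Pᵢˢᵃᵗ ⇒ x_2 = 0.628·105.096/73.4 = 0.899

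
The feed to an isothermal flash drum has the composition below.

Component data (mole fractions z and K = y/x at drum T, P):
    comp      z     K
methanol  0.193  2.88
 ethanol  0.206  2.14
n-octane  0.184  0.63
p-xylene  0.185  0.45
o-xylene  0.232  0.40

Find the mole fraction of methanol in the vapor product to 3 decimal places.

y_methanol = 0.332

Let β = V/F and solve Σ zᵢ(Kᵢ−1)/(1+β(Kᵢ−1)) = 0.
Feasibility: ΣzᵢKᵢ = 1.289, Σzᵢ/Kᵢ = 1.446 — both > 1, two phases present.
Newton–Raphson from β = 0.69:
  β = 0.690: g = -0.2035, g' = -0.647 → β = 0.375
  β = 0.375: g = -0.0098, g' = -0.628 → β = 0.360
Converged at β = 0.360.
Compositions from xᵢ = zᵢ/(1+β(Kᵢ−1)), yᵢ = Kᵢxᵢ:
  methanol: x = 0.115, y = 0.332
  ethanol: x = 0.146, y = 0.313
  n-octane: x = 0.212, y = 0.134
  p-xylene: x = 0.231, y = 0.104
  o-xylene: x = 0.296, y = 0.118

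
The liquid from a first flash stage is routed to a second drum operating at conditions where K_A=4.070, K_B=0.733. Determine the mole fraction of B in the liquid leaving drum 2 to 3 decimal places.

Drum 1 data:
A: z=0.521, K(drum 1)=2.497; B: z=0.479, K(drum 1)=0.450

Drum 1:
Material balance + equilibrium reduce to Σ zᵢ(Kᵢ−1)/(1+ψ₁(Kᵢ−1)) = 0.
g(0) = ΣzᵢKᵢ − 1 = 0.516 and g(1) = 1 − Σzᵢ/Kᵢ = -0.273, so a root lies in (0, 1).
Binary case is linear: z₁(K₁−1)(1+ψ₁(K₂−1)) + z₂(K₂−1)(1+ψ₁(K₁−1)) = 0
⇒ ψ₁ = [z₁(K₁−1)+z₂(K₂−1)] / [−(K₁−1)(K₂−1)] = 0.5165/0.8234 = 0.627
Drum-1 compositions:
  A: x = 0.269, y = 0.671
  B: x = 0.731, y = 0.329
Drum-2 feed = drum-1 liquid: z₂ = (0.2687, 0.7313).
Drum 2:
Rachford–Rice: g(ψ₂) = Σ zᵢ(Kᵢ−1)/(1+ψ₂(Kᵢ−1)) = 0.
Feasibility: ΣzᵢKᵢ = 1.630, Σzᵢ/Kᵢ = 1.064 — both > 1, two phases present.
Binary case is linear: z₁(K₁−1)(1+ψ₂(K₂−1)) + z₂(K₂−1)(1+ψ₂(K₁−1)) = 0
⇒ ψ₂ = [z₁(K₁−1)+z₂(K₂−1)] / [−(K₁−1)(K₂−1)] = 0.6296/0.8197 = 0.768
  A: x = 0.080, y = 0.326
  B: x = 0.920, y = 0.674

x_B (drum 2) = 0.920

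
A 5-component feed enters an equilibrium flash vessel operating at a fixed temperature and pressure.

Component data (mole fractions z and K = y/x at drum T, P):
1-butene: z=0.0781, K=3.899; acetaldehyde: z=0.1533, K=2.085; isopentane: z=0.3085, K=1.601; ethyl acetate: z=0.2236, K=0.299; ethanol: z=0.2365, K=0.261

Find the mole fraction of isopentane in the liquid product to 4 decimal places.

x_isopentane = 0.2648

Material balance + equilibrium reduce to Σ zᵢ(Kᵢ−1)/(1+V/F(Kᵢ−1)) = 0.
Check two-phase: ΣzᵢKᵢ = 1.2466 > 1 and Σzᵢ/Kᵢ = 1.9402 > 1, so g(0) = 0.2466 > 0 and g(1) = -0.9402 < 0.
Newton–Raphson from V/F = 0.5:
  V/F = 0.5000: g = -0.17570, g' = -0.8365 → V/F = 0.2900
  V/F = 0.2900: g = -0.01174, g' = -0.7613 → V/F = 0.2745
  V/F = 0.2745: g = 0.00002, g' = -0.7645 → V/F = 0.2746
Converged at V/F = 0.2746.
Compositions from xᵢ = zᵢ/(1+V/F(Kᵢ−1)), yᵢ = Kᵢxᵢ:
  1-butene: x = 0.0435, y = 0.1696
  acetaldehyde: x = 0.1181, y = 0.2463
  isopentane: x = 0.2648, y = 0.4240
  ethyl acetate: x = 0.2769, y = 0.0828
  ethanol: x = 0.2967, y = 0.0774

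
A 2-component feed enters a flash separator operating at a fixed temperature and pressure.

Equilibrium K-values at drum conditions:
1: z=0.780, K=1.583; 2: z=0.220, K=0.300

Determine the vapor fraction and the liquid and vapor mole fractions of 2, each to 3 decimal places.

ψ = 0.737, x_2 = 0.454, y_2 = 0.136

Let ψ = V/F and solve Σ zᵢ(Kᵢ−1)/(1+ψ(Kᵢ−1)) = 0.
Feasibility: ΣzᵢKᵢ = 1.301, Σzᵢ/Kᵢ = 1.226 — both > 1, two phases present.
Binary case is linear: z₁(K₁−1)(1+ψ(K₂−1)) + z₂(K₂−1)(1+ψ(K₁−1)) = 0
⇒ ψ = [z₁(K₁−1)+z₂(K₂−1)] / [−(K₁−1)(K₂−1)] = 0.3007/0.4081 = 0.737
Compositions from xᵢ = zᵢ/(1+ψ(Kᵢ−1)), yᵢ = Kᵢxᵢ:
  1: x = 0.546, y = 0.864
  2: x = 0.454, y = 0.136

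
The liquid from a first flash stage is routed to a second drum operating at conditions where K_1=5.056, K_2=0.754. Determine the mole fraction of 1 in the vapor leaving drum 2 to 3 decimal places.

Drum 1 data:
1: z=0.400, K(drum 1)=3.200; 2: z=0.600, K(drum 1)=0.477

y_1 (drum 2) = 0.289

Drum 1:
Material balance + equilibrium reduce to Σ zᵢ(Kᵢ−1)/(1+ψ₁(Kᵢ−1)) = 0.
g(0) = ΣzᵢKᵢ − 1 = 0.566 and g(1) = 1 − Σzᵢ/Kᵢ = -0.383, so a root lies in (0, 1).
Newton–Raphson from ψ₁ = 0.31:
  ψ₁ = 0.310: g = 0.1487, g' = -0.918 → ψ₁ = 0.472
  ψ₁ = 0.472: g = 0.0151, g' = -0.755 → ψ₁ = 0.492
Converged at ψ₁ = 0.492.
Drum-1 compositions:
  1: x = 0.192, y = 0.615
  2: x = 0.808, y = 0.385
Drum-2 feed = drum-1 liquid: z₂ = (0.1921, 0.8079).
Drum 2:
Rachford–Rice: g(ψ₂) = Σ zᵢ(Kᵢ−1)/(1+ψ₂(Kᵢ−1)) = 0.
Check two-phase: ΣzᵢKᵢ = 1.580 > 1 and Σzᵢ/Kᵢ = 1.110 > 1, so g(0) = 0.580 > 0 and g(1) = -0.110 < 0.
Newton–Raphson from ψ₂ = 0.42:
  ψ₂ = 0.420: g = 0.0665, g' = -0.493 → ψ₂ = 0.555
  ψ₂ = 0.555: g = 0.0095, g' = -0.365 → ψ₂ = 0.581
  ψ₂ = 0.581: g = 0.0002, g' = -0.347 → ψ₂ = 0.582
Converged at ψ₂ = 0.582.
  1: x = 0.057, y = 0.289
  2: x = 0.943, y = 0.711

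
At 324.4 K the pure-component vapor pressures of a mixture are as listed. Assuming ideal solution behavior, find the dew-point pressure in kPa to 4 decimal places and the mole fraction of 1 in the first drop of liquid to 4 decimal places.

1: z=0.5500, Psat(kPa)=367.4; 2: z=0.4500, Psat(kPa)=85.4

At the dew point ψ → 1, so Σzᵢ/Kᵢ = 1 with Kᵢ = Pᵢˢᵃᵗ/P ⇒ 1/P = Σzᵢ/Pᵢˢᵃᵗ.
1/P = 0.5500/367.4 + 0.4500/85.4 = 0.0067663 ⇒ P = 147.7907 kPa
xᵢ = zᵢP/Pᵢˢᵃᵗ ⇒ x_1 = 0.5500·147.7907/367.4 = 0.2212

Pdew = 147.7907 kPa, x_1 = 0.2212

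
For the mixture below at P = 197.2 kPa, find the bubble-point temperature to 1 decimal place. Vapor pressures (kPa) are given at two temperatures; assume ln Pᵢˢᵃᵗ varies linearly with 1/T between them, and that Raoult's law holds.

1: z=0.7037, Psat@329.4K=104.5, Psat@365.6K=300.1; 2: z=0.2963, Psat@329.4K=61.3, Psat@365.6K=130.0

Bubble-point temperature: ΣzᵢPᵢˢᵃᵗ(T) = P. Interpolate ln Pᵢˢᵃᵗ = aᵢ + bᵢ/T.
  T = 329.4 K: ΣzᵢPᵢˢᵃᵗ = 91.70 kPa
  T = 365.6 K: ΣzᵢPᵢˢᵃᵗ = 249.70 kPa
  T = 347.5 K: ΣzᵢPᵢˢᵃᵗ = 155.06 kPa
  T = 356.6 K: ΣzᵢPᵢˢᵃᵗ = 198.16 kPa
  T = 352.1 K: ΣzᵢPᵢˢᵃᵗ = 175.79 kPa
  T = 354.4 K: ΣzᵢPᵢˢᵃᵗ = 186.95 kPa
Interpolating between 354.4 K and 356.6 K gives T ≈ 356.4 K.

T = 356.4 K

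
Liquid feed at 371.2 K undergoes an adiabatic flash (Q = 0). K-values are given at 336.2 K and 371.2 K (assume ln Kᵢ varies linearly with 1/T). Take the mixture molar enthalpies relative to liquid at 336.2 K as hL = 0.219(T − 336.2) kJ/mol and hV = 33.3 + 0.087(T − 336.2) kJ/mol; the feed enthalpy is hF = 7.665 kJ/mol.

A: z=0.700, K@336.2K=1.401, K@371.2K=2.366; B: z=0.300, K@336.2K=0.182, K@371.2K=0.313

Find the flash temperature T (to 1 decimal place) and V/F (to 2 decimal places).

T = 338.8 K, V/F = 0.22

Adiabatic flash: solve Rachford–Rice at each trial T, then check hF = ψ·hV(T) + (1−ψ)·hL(T).
  T = 336.2 K: K = (1.401, 0.182), RR gives ψ = 0.108, H_out = 3.584 kJ/mol
  T = 371.2 K: K = (2.366, 0.313), RR gives ψ = 0.799, H_out = 30.589 kJ/mol
  T = 353.7 K: K = (1.844, 0.242), RR gives ψ = 0.568, H_out = 21.437 kJ/mol
  T = 344.9 K: K = (1.612, 0.210), RR gives ψ = 0.396, H_out = 14.644 kJ/mol
  T = 340.5 K: K = (1.503, 0.196), RR gives ψ = 0.274, H_out = 9.902 kJ/mol
  T = 338.4 K: K = (1.453, 0.189), RR gives ψ = 0.200, H_out = 7.088 kJ/mol
Linear interpolation between T = 338.4 (H_out = 7.088) and T = 340.5 (H_out = 9.902) on hF = 7.665 gives T ≈ 338.8 K, at which ψ = 0.22.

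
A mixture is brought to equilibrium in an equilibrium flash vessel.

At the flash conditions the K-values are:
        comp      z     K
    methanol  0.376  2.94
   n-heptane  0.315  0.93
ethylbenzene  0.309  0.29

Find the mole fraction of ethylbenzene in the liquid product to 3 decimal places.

x_ethylbenzene = 0.484

Rachford–Rice: g(ψ) = Σ zᵢ(Kᵢ−1)/(1+ψ(Kᵢ−1)) = 0.
Check two-phase: ΣzᵢKᵢ = 1.488 > 1 and Σzᵢ/Kᵢ = 1.532 > 1, so g(0) = 0.488 > 0 and g(1) = -0.532 < 0.
Iterate (Newton) starting at ψ = 0.5:
  ψ = 0.500: g = 0.0073, g' = -0.741 → ψ = 0.510
Converged at ψ = 0.510.
Compositions from xᵢ = zᵢ/(1+ψ(Kᵢ−1)), yᵢ = Kᵢxᵢ:
  methanol: x = 0.189, y = 0.556
  n-heptane: x = 0.327, y = 0.304
  ethylbenzene: x = 0.484, y = 0.140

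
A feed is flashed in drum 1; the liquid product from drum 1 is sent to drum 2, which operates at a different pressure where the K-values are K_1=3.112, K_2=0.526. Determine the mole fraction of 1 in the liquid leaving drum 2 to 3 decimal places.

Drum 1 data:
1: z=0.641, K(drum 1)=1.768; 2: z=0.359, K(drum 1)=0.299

x_1 (drum 2) = 0.183

Drum 1:
Let ψ₁ = V/F and solve Σ zᵢ(Kᵢ−1)/(1+ψ₁(Kᵢ−1)) = 0.
g(0) = ΣzᵢKᵢ − 1 = 0.241 and g(1) = 1 − Σzᵢ/Kᵢ = -0.563, so a root lies in (0, 1).
Newton iteration, ψ₁⁰ = 0.58:
  ψ₁ = 0.580: g = -0.0835, g' = -0.682 → ψ₁ = 0.458
  ψ₁ = 0.458: g = -0.0062, g' = -0.589 → ψ₁ = 0.447
Converged at ψ₁ = 0.447.
Drum-1 compositions:
  1: x = 0.477, y = 0.844
  2: x = 0.523, y = 0.156
Drum-2 feed = drum-1 liquid: z₂ = (0.4772, 0.5228).
Drum 2:
Material balance + equilibrium reduce to Σ zᵢ(Kᵢ−1)/(1+ψ₂(Kᵢ−1)) = 0.
Feasibility: ΣzᵢKᵢ = 1.760, Σzᵢ/Kᵢ = 1.147 — both > 1, two phases present.
Newton–Raphson from ψ₂ = 0.5:
  ψ₂ = 0.500: g = 0.1654, g' = -0.705 → ψ₂ = 0.735
  ψ₂ = 0.735: g = 0.0149, g' = -0.603 → ψ₂ = 0.759
Converged at ψ₂ = 0.759.
  1: x = 0.183, y = 0.570
  2: x = 0.817, y = 0.430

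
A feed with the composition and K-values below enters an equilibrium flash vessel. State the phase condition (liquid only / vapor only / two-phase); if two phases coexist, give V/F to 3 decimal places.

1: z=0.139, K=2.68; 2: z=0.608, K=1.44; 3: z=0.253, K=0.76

vapor only

ΣzᵢKᵢ = 1.440; Σzᵢ/Kᵢ = 0.807.
Since Σzᵢ/Kᵢ < 1 the mixture is above its dew point — single vapor phase.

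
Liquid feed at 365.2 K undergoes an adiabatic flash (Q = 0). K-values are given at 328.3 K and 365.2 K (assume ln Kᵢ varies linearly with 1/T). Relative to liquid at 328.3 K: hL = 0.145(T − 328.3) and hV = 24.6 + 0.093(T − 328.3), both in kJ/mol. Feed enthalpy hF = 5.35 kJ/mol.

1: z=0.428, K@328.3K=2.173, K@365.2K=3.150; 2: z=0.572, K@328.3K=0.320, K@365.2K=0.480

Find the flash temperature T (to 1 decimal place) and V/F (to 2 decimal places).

T = 332.4 K, V/F = 0.20

Adiabatic flash: solve Rachford–Rice at each trial T, then check hF = ψ·hV(T) + (1−ψ)·hL(T).
  T = 328.3 K: K = (2.173, 0.320), RR gives ψ = 0.142, H_out = 3.488 kJ/mol
  T = 365.2 K: K = (3.150, 0.480), RR gives ψ = 0.557, H_out = 17.985 kJ/mol
  T = 346.8 K: K = (2.644, 0.396), RR gives ψ = 0.361, H_out = 11.217 kJ/mol
  T = 337.6 K: K = (2.404, 0.357), RR gives ψ = 0.259, H_out = 7.589 kJ/mol
  T = 333.0 K: K = (2.289, 0.339), RR gives ψ = 0.203, H_out = 5.633 kJ/mol
  T = 330.6 K: K = (2.229, 0.329), RR gives ψ = 0.173, H_out = 4.559 kJ/mol
Linear interpolation between T = 330.6 (H_out = 4.559) and T = 333.0 (H_out = 5.633) on hF = 5.35 gives T ≈ 332.4 K, at which ψ = 0.20.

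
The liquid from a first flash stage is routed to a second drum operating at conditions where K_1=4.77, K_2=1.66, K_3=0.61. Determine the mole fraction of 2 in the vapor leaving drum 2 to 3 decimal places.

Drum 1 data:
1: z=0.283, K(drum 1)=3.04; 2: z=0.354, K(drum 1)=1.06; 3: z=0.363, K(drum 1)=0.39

y_2 (drum 2) = 0.377

Drum 1:
Newton iteration, ψ₁⁰ = 0.34:
  ψ₁ = 0.340: g = 0.0823, g' = -0.627 → ψ₁ = 0.471
  ψ₁ = 0.471: g = 0.0042, g' = -0.573 → ψ₁ = 0.479
Converged at ψ₁ = 0.479.
Drum-1 compositions:
  1: x = 0.143, y = 0.435
  2: x = 0.344, y = 0.365
  3: x = 0.513, y = 0.200
Drum-2 feed = drum-1 liquid: z₂ = (0.1432, 0.3441, 0.5127).
Drum 2:
Let ψ₂ = V/F and solve Σ zᵢ(Kᵢ−1)/(1+ψ₂(Kᵢ−1)) = 0.
Feasibility: ΣzᵢKᵢ = 1.567, Σzᵢ/Kᵢ = 1.078 — both > 1, two phases present.
Newton iteration, ψ₂⁰ = 0.5:
  ψ₂ = 0.500: g = 0.1095, g' = -0.450 → ψ₂ = 0.744
  ψ₂ = 0.744: g = 0.0127, g' = -0.363 → ψ₂ = 0.778
  ψ₂ = 0.778: g = 0.0001, g' = -0.358 → ψ₂ = 0.779
Converged at ψ₂ = 0.779.
  1: x = 0.036, y = 0.174
  2: x = 0.227, y = 0.377
  3: x = 0.736, y = 0.449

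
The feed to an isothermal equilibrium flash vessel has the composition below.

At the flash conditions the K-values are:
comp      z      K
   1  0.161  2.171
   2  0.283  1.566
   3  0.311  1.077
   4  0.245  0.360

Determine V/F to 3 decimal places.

Newton–Raphson from V/F = 0.5:
  V/F = 0.500: g = 0.0362, g' = -0.362 → V/F = 0.600
  V/F = 0.600: g = -0.0014, g' = -0.393 → V/F = 0.597
Converged at V/F = 0.597.

V/F = 0.597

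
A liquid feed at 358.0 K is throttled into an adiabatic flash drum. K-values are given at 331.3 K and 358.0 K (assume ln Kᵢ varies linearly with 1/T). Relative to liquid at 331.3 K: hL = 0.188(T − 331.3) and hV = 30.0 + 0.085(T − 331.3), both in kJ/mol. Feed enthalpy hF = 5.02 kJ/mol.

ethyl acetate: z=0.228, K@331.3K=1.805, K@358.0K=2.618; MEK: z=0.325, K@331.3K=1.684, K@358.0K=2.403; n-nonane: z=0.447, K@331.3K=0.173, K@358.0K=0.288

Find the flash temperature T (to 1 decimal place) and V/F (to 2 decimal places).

Adiabatic flash: solve Rachford–Rice at each trial T, then check hF = ψ·hV(T) + (1−ψ)·hL(T).
  T = 331.3 K: K = (1.805, 1.684, 0.173), RR gives ψ = 0.059, H_out = 1.783 kJ/mol
  T = 358.0 K: K = (2.618, 2.403, 0.288), RR gives ψ = 0.476, H_out = 18.001 kJ/mol
  T = 344.6 K: K = (2.188, 2.024, 0.225), RR gives ψ = 0.304, H_out = 11.197 kJ/mol
  T = 338.0 K: K = (1.993, 1.851, 0.198), RR gives ψ = 0.198, H_out = 7.050 kJ/mol
  T = 334.6 K: K = (1.896, 1.765, 0.185), RR gives ψ = 0.132, H_out = 4.550 kJ/mol
  T = 336.3 K: K = (1.944, 1.808, 0.192), RR gives ψ = 0.166, H_out = 5.839 kJ/mol
Linear interpolation between T = 334.6 (H_out = 4.550) and T = 336.3 (H_out = 5.839) on hF = 5.02 gives T ≈ 335.2 K, at which ψ = 0.14.

T = 335.2 K, V/F = 0.14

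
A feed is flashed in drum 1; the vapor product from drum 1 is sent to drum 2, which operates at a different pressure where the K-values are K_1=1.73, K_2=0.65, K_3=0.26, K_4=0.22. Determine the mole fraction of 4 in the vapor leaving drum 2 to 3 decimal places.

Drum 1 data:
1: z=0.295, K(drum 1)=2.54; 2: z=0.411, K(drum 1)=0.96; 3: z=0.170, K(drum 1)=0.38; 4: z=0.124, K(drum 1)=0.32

Drum 1:
Material balance + equilibrium reduce to Σ zᵢ(Kᵢ−1)/(1+ψ₁(Kᵢ−1)) = 0.
Feasibility: ΣzᵢKᵢ = 1.248, Σzᵢ/Kᵢ = 1.379 — both > 1, two phases present.
Newton iteration, ψ₁⁰ = 0.59:
  ψ₁ = 0.590: g = -0.0858, g' = -0.515 → ψ₁ = 0.423
  ψ₁ = 0.423: g = -0.0031, g' = -0.490 → ψ₁ = 0.417
Converged at ψ₁ = 0.417.
Drum-1 compositions:
  1: x = 0.180, y = 0.456
  2: x = 0.418, y = 0.401
  3: x = 0.229, y = 0.087
  4: x = 0.173, y = 0.055
Drum-2 feed = drum-1 vapor: z₂ = (0.4562, 0.4013, 0.0871, 0.0554).
Drum 2:
Newton–Raphson from ψ₂ = 0.5:
  ψ₂ = 0.500: g = -0.0994, g' = -0.413 → ψ₂ = 0.260
  ψ₂ = 0.260: g = -0.0085, g' = -0.357 → ψ₂ = 0.236
Converged at ψ₂ = 0.236.
  1: x = 0.389, y = 0.673
  2: x = 0.437, y = 0.284
  3: x = 0.106, y = 0.027
  4: x = 0.068, y = 0.015

y_4 (drum 2) = 0.015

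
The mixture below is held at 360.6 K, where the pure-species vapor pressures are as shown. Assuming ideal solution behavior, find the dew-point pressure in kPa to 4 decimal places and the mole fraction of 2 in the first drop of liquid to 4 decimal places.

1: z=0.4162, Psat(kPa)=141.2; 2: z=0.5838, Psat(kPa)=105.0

Pdew = 117.5421 kPa, x_2 = 0.6535

At the dew point ψ → 1, so Σzᵢ/Kᵢ = 1 with Kᵢ = Pᵢˢᵃᵗ/P ⇒ 1/P = Σzᵢ/Pᵢˢᵃᵗ.
1/P = 0.4162/141.2 + 0.5838/105.0 = 0.0085076 ⇒ P = 117.5421 kPa
xᵢ = zᵢP/Pᵢˢᵃᵗ ⇒ x_2 = 0.5838·117.5421/105.0 = 0.6535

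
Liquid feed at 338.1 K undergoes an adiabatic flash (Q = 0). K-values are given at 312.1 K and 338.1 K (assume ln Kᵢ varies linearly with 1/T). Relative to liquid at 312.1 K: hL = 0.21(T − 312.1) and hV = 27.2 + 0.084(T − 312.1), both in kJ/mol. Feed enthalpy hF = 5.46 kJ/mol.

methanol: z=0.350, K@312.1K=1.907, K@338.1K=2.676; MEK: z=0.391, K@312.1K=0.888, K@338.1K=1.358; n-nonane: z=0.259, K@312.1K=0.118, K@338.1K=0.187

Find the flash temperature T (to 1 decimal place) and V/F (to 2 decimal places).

T = 315.1 K, V/F = 0.18

Adiabatic flash: solve Rachford–Rice at each trial T, then check hF = ψ·hV(T) + (1−ψ)·hL(T).
  T = 312.1 K: K = (1.907, 0.888, 0.118), RR gives ψ = 0.092, H_out = 2.510 kJ/mol
  T = 338.1 K: K = (2.676, 1.358, 0.187), RR gives ψ = 0.596, H_out = 19.727 kJ/mol
  T = 325.1 K: K = (2.274, 1.108, 0.150), RR gives ψ = 0.403, H_out = 13.034 kJ/mol
  T = 318.6 K: K = (2.086, 0.994, 0.133), RR gives ψ = 0.268, H_out = 8.423 kJ/mol
  T = 315.4 K: K = (1.997, 0.941, 0.126), RR gives ψ = 0.187, H_out = 5.701 kJ/mol
  T = 313.8 K: K = (1.953, 0.915, 0.122), RR gives ψ = 0.143, H_out = 4.206 kJ/mol
Linear interpolation between T = 313.8 (H_out = 4.206) and T = 315.4 (H_out = 5.701) on hF = 5.46 gives T ≈ 315.1 K, at which ψ = 0.18.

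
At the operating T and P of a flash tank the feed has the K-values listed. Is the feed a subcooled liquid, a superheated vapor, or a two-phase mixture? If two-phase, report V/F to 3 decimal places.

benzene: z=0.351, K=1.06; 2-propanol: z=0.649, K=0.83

subcooled liquid

ΣzᵢKᵢ = 0.911; Σzᵢ/Kᵢ = 1.113.
Since ΣzᵢKᵢ < 1 the mixture is below its bubble point — single liquid phase.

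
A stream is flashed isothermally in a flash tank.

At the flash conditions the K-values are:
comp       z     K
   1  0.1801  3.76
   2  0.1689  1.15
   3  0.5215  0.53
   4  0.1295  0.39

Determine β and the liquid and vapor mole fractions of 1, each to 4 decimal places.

Let β = V/F and solve Σ zᵢ(Kᵢ−1)/(1+β(Kᵢ−1)) = 0.
Feasibility: ΣzᵢKᵢ = 1.1983, Σzᵢ/Kᵢ = 1.5108 — both > 1, two phases present.
Newton iteration, β⁰ = 0.5:
  β = 0.5000: g = -0.20164, g' = -0.5421 → β = 0.1280
  β = 0.1280: g = 0.04565, g' = -0.9398 → β = 0.1766
  β = 0.1766: g = 0.00303, g' = -0.8212 → β = 0.1803
Converged at β = 0.1803.
Compositions from xᵢ = zᵢ/(1+β(Kᵢ−1)), yᵢ = Kᵢxᵢ:
  1: x = 0.1203, y = 0.4521
  2: x = 0.1645, y = 0.1891
  3: x = 0.5698, y = 0.3020
  4: x = 0.1455, y = 0.0567

β = 0.1803, x_1 = 0.1203, y_1 = 0.4521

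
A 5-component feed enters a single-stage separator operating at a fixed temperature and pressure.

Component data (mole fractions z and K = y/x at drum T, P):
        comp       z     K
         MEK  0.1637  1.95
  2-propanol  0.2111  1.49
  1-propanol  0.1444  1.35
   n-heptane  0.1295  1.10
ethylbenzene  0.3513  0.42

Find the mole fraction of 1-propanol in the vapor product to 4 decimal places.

y_1-propanol = 0.1725

Rachford–Rice: g(V/F) = Σ zᵢ(Kᵢ−1)/(1+V/F(Kᵢ−1)) = 0.
Feasibility: ΣzᵢKᵢ = 1.1187, Σzᵢ/Kᵢ = 1.2867 — both > 1, two phases present.
Newton–Raphson from V/F = 0.5:
  V/F = 0.5000: g = -0.04311, g' = -0.3490 → V/F = 0.3765
  V/F = 0.3765: g = -0.00166, g' = -0.3247 → V/F = 0.3714
Converged at V/F = 0.3714.
Compositions from xᵢ = zᵢ/(1+V/F(Kᵢ−1)), yᵢ = Kᵢxᵢ:
  MEK: x = 0.1210, y = 0.2360
  2-propanol: x = 0.1786, y = 0.2661
  1-propanol: x = 0.1278, y = 0.1725
  n-heptane: x = 0.1249, y = 0.1373
  ethylbenzene: x = 0.4477, y = 0.1880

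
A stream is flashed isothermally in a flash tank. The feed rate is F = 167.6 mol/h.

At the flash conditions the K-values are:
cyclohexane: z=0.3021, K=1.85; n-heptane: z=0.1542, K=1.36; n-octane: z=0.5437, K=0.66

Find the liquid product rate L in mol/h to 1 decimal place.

Rachford–Rice: g(V/F) = Σ zᵢ(Kᵢ−1)/(1+V/F(Kᵢ−1)) = 0.
g(0) = ΣzᵢKᵢ − 1 = 0.1274 and g(1) = 1 − Σzᵢ/Kᵢ = -0.1005, so a root lies in (0, 1).
Iterate (Newton) starting at V/F = 0.5:
  V/F = 0.5000: g = 0.00452, g' = -0.2131 → V/F = 0.5212
  V/F = 0.5212: g = 0.00001, g' = -0.2118 → V/F = 0.5213
Converged at V/F = 0.5213.
Then V = V/F·F = 0.5213·167.6 = 87.4 mol/h and L = F − V = 80.2 mol/h.

L = 80.2 mol/h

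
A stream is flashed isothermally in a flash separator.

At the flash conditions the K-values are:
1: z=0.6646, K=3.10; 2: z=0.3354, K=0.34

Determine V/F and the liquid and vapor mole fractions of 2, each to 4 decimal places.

V/F = 0.8473, x_2 = 0.7609, y_2 = 0.2587

Newton iteration, V/F⁰ = 0.44:
  V/F = 0.4400: g = 0.41344, g' = -1.0819 → V/F = 0.8221
  V/F = 0.8221: g = 0.02791, g' = -1.0926 → V/F = 0.8477
  V/F = 0.8477: g = -0.00049, g' = -1.1320 → V/F = 0.8473
Converged at V/F = 0.8473.
Compositions from xᵢ = zᵢ/(1+V/F(Kᵢ−1)), yᵢ = Kᵢxᵢ:
  1: x = 0.2391, y = 0.7413
  2: x = 0.7609, y = 0.2587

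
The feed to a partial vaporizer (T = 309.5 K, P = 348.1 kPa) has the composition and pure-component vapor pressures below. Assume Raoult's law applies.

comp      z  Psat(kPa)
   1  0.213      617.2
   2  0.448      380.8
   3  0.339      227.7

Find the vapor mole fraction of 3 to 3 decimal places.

Raoult's law: Kᵢ = Pᵢˢᵃᵗ/P = Pᵢˢᵃᵗ/348.1.
  K_1 = 617.2/348.1 = 1.77305, K_2 = 380.8/348.1 = 1.09394, K_3 = 227.7/348.1 = 0.65412
Let ψ = V/F and solve Σ zᵢ(Kᵢ−1)/(1+ψ(Kᵢ−1)) = 0.
g(0) = ΣzᵢKᵢ − 1 = 0.089 and g(1) = 1 − Σzᵢ/Kᵢ = -0.048, so a root lies in (0, 1).
Newton iteration, ψ⁰ = 0.5:
  ψ = 0.500: g = 0.0172, g' = -0.129 → ψ = 0.633
  ψ = 0.633: g = 0.0001, g' = -0.127 → ψ = 0.634
Converged at ψ = 0.634.
Compositions from xᵢ = zᵢ/(1+ψ(Kᵢ−1)), yᵢ = Kᵢxᵢ:
  1: x = 0.143, y = 0.253
  2: x = 0.423, y = 0.463
  3: x = 0.434, y = 0.284

y_3 = 0.284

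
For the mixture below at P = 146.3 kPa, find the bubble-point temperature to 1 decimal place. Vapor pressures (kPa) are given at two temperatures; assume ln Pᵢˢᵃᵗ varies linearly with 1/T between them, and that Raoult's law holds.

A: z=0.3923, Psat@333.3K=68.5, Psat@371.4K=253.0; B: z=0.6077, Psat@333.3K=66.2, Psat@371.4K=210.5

T = 356.7 K

Bubble-point temperature: ΣzᵢPᵢˢᵃᵗ(T) = P. Interpolate ln Pᵢˢᵃᵗ = aᵢ + bᵢ/T.
  T = 333.3 K: ΣzᵢPᵢˢᵃᵗ = 67.10 kPa
  T = 371.4 K: ΣzᵢPᵢˢᵃᵗ = 227.17 kPa
  T = 352.4 K: ΣzᵢPᵢˢᵃᵗ = 127.72 kPa
  T = 361.9 K: ΣzᵢPᵢˢᵃᵗ = 171.60 kPa
  T = 357.1 K: ΣzᵢPᵢˢᵃᵗ = 148.10 kPa
  T = 354.8 K: ΣzᵢPᵢˢᵃᵗ = 137.82 kPa
Interpolating between 354.8 K and 357.1 K gives T ≈ 356.7 K.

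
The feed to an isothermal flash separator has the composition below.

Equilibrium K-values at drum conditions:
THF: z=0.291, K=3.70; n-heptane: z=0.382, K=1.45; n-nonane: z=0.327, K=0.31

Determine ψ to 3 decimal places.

Newton iteration, ψ⁰ = 0.5:
  ψ = 0.500: g = 0.1302, g' = -0.799 → ψ = 0.663
  ψ = 0.663: g = -0.0019, g' = -0.847 → ψ = 0.661
Converged at ψ = 0.661.

ψ = 0.661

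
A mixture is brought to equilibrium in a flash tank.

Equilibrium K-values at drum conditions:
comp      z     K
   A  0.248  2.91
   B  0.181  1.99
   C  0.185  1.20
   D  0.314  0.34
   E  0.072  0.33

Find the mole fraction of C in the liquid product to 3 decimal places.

x_C = 0.168

Material balance + equilibrium reduce to Σ zᵢ(Kᵢ−1)/(1+V/F(Kᵢ−1)) = 0.
Check two-phase: ΣzᵢKᵢ = 1.434 > 1 and Σzᵢ/Kᵢ = 1.472 > 1, so g(0) = 0.434 > 0 and g(1) = -0.472 < 0.
Newton–Raphson from V/F = 0.43:
  V/F = 0.430: g = 0.0627, g' = -0.697 → V/F = 0.520
Converged at V/F = 0.520.
Compositions from xᵢ = zᵢ/(1+V/F(Kᵢ−1)), yᵢ = Kᵢxᵢ:
  A: x = 0.124, y = 0.362
  B: x = 0.119, y = 0.238
  C: x = 0.168, y = 0.201
  D: x = 0.478, y = 0.163
  E: x = 0.110, y = 0.036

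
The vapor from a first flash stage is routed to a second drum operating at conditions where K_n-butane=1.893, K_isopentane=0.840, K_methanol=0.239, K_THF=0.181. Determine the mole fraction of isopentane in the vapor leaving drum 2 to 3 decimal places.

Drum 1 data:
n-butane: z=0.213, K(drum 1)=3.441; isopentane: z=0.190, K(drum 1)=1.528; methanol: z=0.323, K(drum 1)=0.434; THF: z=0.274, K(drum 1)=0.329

Drum 1:
Iterate (Newton) starting at ψ₁ = 0.5:
  ψ₁ = 0.500: g = -0.2181, g' = -0.771 → ψ₁ = 0.217
  ψ₁ = 0.217: g = 0.0062, g' = -0.888 → ψ₁ = 0.224
Converged at ψ₁ = 0.224.
Drum-1 compositions:
  n-butane: x = 0.138, y = 0.474
  isopentane: x = 0.170, y = 0.260
  methanol: x = 0.370, y = 0.161
  THF: x = 0.323, y = 0.106
Drum-2 feed = drum-1 vapor: z₂ = (0.4737, 0.2596, 0.1605, 0.1061).
Drum 2:
Rachford–Rice: g(ψ₂) = Σ zᵢ(Kᵢ−1)/(1+ψ₂(Kᵢ−1)) = 0.
g(0) = ΣzᵢKᵢ − 1 = 0.172 and g(1) = 1 − Σzᵢ/Kᵢ = -0.817, so a root lies in (0, 1).
Newton iteration, ψ₂⁰ = 0.5:
  ψ₂ = 0.500: g = -0.0971, g' = -0.635 → ψ₂ = 0.347
  ψ₂ = 0.347: g = -0.0085, g' = -0.538 → ψ₂ = 0.331
Converged at ψ₂ = 0.331.
  n-butane: x = 0.366, y = 0.692
  isopentane: x = 0.274, y = 0.230
  methanol: x = 0.215, y = 0.051
  THF: x = 0.146, y = 0.026

y_isopentane (drum 2) = 0.230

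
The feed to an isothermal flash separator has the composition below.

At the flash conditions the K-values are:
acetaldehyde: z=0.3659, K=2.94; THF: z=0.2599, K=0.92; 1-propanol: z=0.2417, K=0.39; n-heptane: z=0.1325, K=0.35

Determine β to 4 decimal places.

Newton–Raphson from β = 0.38:
  β = 0.3800: g = 0.08087, g' = -0.7092 → β = 0.4940
  β = 0.4940: g = 0.00292, g' = -0.6666 → β = 0.4984
Converged at β = 0.4984.

β = 0.4984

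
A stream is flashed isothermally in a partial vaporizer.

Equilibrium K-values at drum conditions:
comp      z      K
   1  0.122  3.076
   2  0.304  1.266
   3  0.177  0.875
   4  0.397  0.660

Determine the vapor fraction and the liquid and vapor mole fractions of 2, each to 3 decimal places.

ψ = 0.545, x_2 = 0.266, y_2 = 0.336

Iterate (Newton) starting at ψ = 0.6:
  ψ = 0.600: g = -0.0110, g' = -0.196 → ψ = 0.544
  ψ = 0.544: g = 0.0002, g' = -0.205 → ψ = 0.545
Converged at ψ = 0.545.
Compositions from xᵢ = zᵢ/(1+ψ(Kᵢ−1)), yᵢ = Kᵢxᵢ:
  1: x = 0.057, y = 0.176
  2: x = 0.266, y = 0.336
  3: x = 0.190, y = 0.166
  4: x = 0.487, y = 0.322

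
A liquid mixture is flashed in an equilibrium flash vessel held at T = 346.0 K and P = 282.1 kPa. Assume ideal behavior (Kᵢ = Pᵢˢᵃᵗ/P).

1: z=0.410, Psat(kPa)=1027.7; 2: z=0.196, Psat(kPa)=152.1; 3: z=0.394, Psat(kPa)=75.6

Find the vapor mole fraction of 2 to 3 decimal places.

Raoult's law: Kᵢ = Pᵢˢᵃᵗ/P = Pᵢˢᵃᵗ/282.1.
  K_1 = 1027.7/282.1 = 3.64303, K_2 = 152.1/282.1 = 0.53917, K_3 = 75.6/282.1 = 0.26799
Let β = V/F and solve Σ zᵢ(Kᵢ−1)/(1+β(Kᵢ−1)) = 0.
Feasibility: ΣzᵢKᵢ = 1.705, Σzᵢ/Kᵢ = 1.946 — both > 1, two phases present.
Newton–Raphson from β = 0.53:
  β = 0.530: g = -0.1394, g' = -1.133 → β = 0.407
Converged at β = 0.407.
Compositions from xᵢ = zᵢ/(1+β(Kᵢ−1)), yᵢ = Kᵢxᵢ:
  1: x = 0.198, y = 0.720
  2: x = 0.241, y = 0.130
  3: x = 0.561, y = 0.150

y_2 = 0.130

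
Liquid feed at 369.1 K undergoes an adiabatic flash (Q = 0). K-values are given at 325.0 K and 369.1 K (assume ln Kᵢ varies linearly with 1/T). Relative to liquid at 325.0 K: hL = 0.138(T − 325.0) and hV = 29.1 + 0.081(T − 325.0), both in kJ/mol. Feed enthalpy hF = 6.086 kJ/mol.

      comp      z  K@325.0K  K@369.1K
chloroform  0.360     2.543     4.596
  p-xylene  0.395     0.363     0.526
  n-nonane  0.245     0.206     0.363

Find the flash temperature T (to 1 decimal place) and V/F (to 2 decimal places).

Adiabatic flash: solve Rachford–Rice at each trial T, then check hF = ψ·hV(T) + (1−ψ)·hL(T).
  T = 325.0 K: K = (2.543, 0.363, 0.206), RR gives ψ = 0.101, H_out = 2.944 kJ/mol
  T = 369.1 K: K = (4.596, 0.526, 0.363), RR gives ψ = 0.488, H_out = 19.057 kJ/mol
  T = 347.1 K: K = (3.486, 0.442, 0.279), RR gives ψ = 0.320, H_out = 11.972 kJ/mol
  T = 336.1 K: K = (2.995, 0.402, 0.241), RR gives ψ = 0.224, H_out = 7.899 kJ/mol
  T = 330.6 K: K = (2.766, 0.383, 0.223), RR gives ψ = 0.167, H_out = 5.587 kJ/mol
  T = 333.4 K: K = (2.881, 0.393, 0.232), RR gives ψ = 0.197, H_out = 6.794 kJ/mol
  T = 332.0 K: K = (2.823, 0.388, 0.228), RR gives ψ = 0.182, H_out = 6.199 kJ/mol
Linear interpolation between T = 330.6 (H_out = 5.587) and T = 332.0 (H_out = 6.199) on hF = 6.086 gives T ≈ 331.7 K, at which ψ = 0.18.

T = 331.7 K, V/F = 0.18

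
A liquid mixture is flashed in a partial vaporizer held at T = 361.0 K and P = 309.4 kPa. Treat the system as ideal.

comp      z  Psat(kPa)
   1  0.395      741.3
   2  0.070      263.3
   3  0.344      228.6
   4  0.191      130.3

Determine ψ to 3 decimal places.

Raoult's law: Kᵢ = Pᵢˢᵃᵗ/P = Pᵢˢᵃᵗ/309.4.
  K_1 = 741.3/309.4 = 2.39593, K_2 = 263.3/309.4 = 0.85100, K_3 = 228.6/309.4 = 0.73885, K_4 = 130.3/309.4 = 0.42114
Material balance + equilibrium reduce to Σ zᵢ(Kᵢ−1)/(1+ψ(Kᵢ−1)) = 0.
Check two-phase: ΣzᵢKᵢ = 1.341 > 1 and Σzᵢ/Kᵢ = 1.166 > 1, so g(0) = 0.341 > 0 and g(1) = -0.166 < 0.
Newton iteration, ψ⁰ = 0.5:
  ψ = 0.500: g = 0.0545, g' = -0.427 → ψ = 0.628
  ψ = 0.628: g = 0.0012, g' = -0.412 → ψ = 0.631
Converged at ψ = 0.631.

ψ = 0.631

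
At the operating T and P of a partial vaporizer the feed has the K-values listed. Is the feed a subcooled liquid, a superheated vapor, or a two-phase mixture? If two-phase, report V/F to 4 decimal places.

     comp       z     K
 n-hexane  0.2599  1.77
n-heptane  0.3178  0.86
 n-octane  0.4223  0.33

ΣzᵢKᵢ = 0.8727; Σzᵢ/Kᵢ = 1.7961.
Since ΣzᵢKᵢ < 1 the mixture is below its bubble point — single liquid phase.

subcooled liquid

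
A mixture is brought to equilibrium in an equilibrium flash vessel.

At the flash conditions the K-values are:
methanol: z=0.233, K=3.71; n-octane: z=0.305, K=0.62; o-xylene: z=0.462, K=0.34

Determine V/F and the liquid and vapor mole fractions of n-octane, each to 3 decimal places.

V/F = 0.139, x_n-octane = 0.322, y_n-octane = 0.200

Iterate (Newton) starting at V/F = 0.65:
  V/F = 0.650: g = -0.4593, g' = -0.919 → V/F = 0.150
  V/F = 0.150: g = -0.0129, g' = -1.161 → V/F = 0.139
Converged at V/F = 0.139.
Compositions from xᵢ = zᵢ/(1+V/F(Kᵢ−1)), yᵢ = Kᵢxᵢ:
  methanol: x = 0.169, y = 0.627
  n-octane: x = 0.322, y = 0.200
  o-xylene: x = 0.509, y = 0.173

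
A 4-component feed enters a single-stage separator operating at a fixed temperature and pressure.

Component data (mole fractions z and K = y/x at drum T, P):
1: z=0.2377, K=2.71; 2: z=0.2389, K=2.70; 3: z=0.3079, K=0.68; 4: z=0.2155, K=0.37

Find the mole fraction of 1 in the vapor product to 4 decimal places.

y_1 = 0.2930

Rachford–Rice: g(β) = Σ zᵢ(Kᵢ−1)/(1+β(Kᵢ−1)) = 0.
g(0) = ΣzᵢKᵢ − 1 = 0.5783 and g(1) = 1 − Σzᵢ/Kᵢ = -0.2114, so a root lies in (0, 1).
Newton–Raphson from β = 0.5:
  β = 0.5000: g = 0.12316, g' = -0.6307 → β = 0.6953
  β = 0.6953: g = 0.00352, g' = -0.6131 → β = 0.7010
Converged at β = 0.7010.
Compositions from xᵢ = zᵢ/(1+β(Kᵢ−1)), yᵢ = Kᵢxᵢ:
  1: x = 0.1081, y = 0.2930
  2: x = 0.1090, y = 0.2943
  3: x = 0.3969, y = 0.2699
  4: x = 0.3859, y = 0.1428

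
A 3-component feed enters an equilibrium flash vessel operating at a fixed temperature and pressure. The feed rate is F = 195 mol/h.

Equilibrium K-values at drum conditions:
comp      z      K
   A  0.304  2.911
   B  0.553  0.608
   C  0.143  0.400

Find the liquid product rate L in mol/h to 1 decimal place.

L = 130.6 mol/h

Rachford–Rice: g(V/F) = Σ zᵢ(Kᵢ−1)/(1+V/F(Kᵢ−1)) = 0.
Feasibility: ΣzᵢKᵢ = 1.278, Σzᵢ/Kᵢ = 1.371 — both > 1, two phases present.
Iterate (Newton) starting at V/F = 0.5:
  V/F = 0.500: g = -0.0951, g' = -0.527 → V/F = 0.319
  V/F = 0.319: g = 0.0068, g' = -0.618 → V/F = 0.330
Converged at V/F = 0.330.
Then V = V/F·F = 0.3305·195 = 64.4 mol/h and L = F − V = 130.6 mol/h.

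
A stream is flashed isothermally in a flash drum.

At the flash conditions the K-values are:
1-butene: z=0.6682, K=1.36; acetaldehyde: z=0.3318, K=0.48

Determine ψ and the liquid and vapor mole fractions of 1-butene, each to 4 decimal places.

ψ = 0.3633, x_1-butene = 0.5909, y_1-butene = 0.8036

Rachford–Rice: g(ψ) = Σ zᵢ(Kᵢ−1)/(1+ψ(Kᵢ−1)) = 0.
Feasibility: ΣzᵢKᵢ = 1.0680, Σzᵢ/Kᵢ = 1.1826 — both > 1, two phases present.
Newton–Raphson from ψ = 0.5:
  ψ = 0.5000: g = -0.02930, g' = -0.2260 → ψ = 0.3704
  ψ = 0.3704: g = -0.00144, g' = -0.2050 → ψ = 0.3633
Converged at ψ = 0.3633.
Compositions from xᵢ = zᵢ/(1+ψ(Kᵢ−1)), yᵢ = Kᵢxᵢ:
  1-butene: x = 0.5909, y = 0.8036
  acetaldehyde: x = 0.4091, y = 0.1964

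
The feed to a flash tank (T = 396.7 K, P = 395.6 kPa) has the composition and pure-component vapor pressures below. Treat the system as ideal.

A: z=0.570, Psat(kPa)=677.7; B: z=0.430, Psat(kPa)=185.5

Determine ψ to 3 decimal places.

ψ = 0.470

Raoult's law: Kᵢ = Pᵢˢᵃᵗ/P = Pᵢˢᵃᵗ/395.6.
  K_A = 677.7/395.6 = 1.71309, K_B = 185.5/395.6 = 0.46891
Let ψ = V/F and solve Σ zᵢ(Kᵢ−1)/(1+ψ(Kᵢ−1)) = 0.
g(0) = ΣzᵢKᵢ − 1 = 0.178 and g(1) = 1 − Σzᵢ/Kᵢ = -0.250, so a root lies in (0, 1).
Newton–Raphson from ψ = 0.5:
  ψ = 0.500: g = -0.0113, g' = -0.382 → ψ = 0.470
Converged at ψ = 0.470.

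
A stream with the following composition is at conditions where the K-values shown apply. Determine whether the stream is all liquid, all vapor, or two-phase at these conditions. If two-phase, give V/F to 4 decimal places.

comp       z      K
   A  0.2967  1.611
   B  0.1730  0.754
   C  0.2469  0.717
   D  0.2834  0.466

ΣzᵢKᵢ = 0.9175; Σzᵢ/Kᵢ = 1.3661.
Since ΣzᵢKᵢ < 1 the mixture is below its bubble point — single liquid phase.

all liquid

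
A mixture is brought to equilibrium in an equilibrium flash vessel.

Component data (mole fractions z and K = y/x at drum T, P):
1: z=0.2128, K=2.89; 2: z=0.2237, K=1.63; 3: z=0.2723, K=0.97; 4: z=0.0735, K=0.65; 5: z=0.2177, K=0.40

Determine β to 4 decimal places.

Rachford–Rice: g(β) = Σ zᵢ(Kᵢ−1)/(1+β(Kᵢ−1)) = 0.
Feasibility: ΣzᵢKᵢ = 1.3786, Σzᵢ/Kᵢ = 1.1489 — both > 1, two phases present.
Newton–Raphson from β = 0.5:
  β = 0.5000: g = 0.08788, g' = -0.4257 → β = 0.7064
  β = 0.7064: g = 0.00052, g' = -0.4342 → β = 0.7076
Converged at β = 0.7076.

β = 0.7076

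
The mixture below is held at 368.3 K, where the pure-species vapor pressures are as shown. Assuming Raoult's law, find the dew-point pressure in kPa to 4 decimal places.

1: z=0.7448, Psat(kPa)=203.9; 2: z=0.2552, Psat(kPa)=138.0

At the dew point ψ → 1, so Σzᵢ/Kᵢ = 1 with Kᵢ = Pᵢˢᵃᵗ/P ⇒ 1/P = Σzᵢ/Pᵢˢᵃᵗ.
1/P = 0.7448/203.9 + 0.2552/138.0 = 0.0055020 ⇒ P = 181.7506 kPa

Pdew = 181.7506 kPa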